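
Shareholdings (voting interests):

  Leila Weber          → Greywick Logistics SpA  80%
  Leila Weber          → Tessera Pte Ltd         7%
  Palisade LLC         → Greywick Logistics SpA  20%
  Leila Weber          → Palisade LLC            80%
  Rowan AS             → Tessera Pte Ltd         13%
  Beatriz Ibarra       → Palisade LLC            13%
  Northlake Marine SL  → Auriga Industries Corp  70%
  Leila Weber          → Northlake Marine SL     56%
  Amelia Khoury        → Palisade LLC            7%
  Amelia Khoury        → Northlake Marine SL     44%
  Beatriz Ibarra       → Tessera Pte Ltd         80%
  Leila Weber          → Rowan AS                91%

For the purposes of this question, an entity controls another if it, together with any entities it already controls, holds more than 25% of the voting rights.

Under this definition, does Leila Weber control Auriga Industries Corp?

Yes

Leila holds 56% of Northlake, so Leila controls Northlake.
Northlake holds 70% of Auriga, so Leila controls Auriga.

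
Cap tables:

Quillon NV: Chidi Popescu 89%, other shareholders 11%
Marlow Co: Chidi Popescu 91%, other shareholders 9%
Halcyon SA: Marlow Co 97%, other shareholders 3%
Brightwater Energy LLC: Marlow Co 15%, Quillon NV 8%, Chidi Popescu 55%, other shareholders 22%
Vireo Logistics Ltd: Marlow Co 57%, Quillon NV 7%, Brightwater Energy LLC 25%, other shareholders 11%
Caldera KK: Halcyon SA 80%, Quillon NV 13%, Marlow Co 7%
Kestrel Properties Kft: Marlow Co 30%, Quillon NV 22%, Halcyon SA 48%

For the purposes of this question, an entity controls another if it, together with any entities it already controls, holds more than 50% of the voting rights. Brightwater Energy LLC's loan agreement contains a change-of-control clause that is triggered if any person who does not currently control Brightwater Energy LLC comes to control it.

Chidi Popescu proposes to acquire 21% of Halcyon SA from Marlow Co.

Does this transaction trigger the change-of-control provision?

No

The purchase adds only to Chidi's holdings (Marlow's stake shrinks), so Chidi is the only person who could newly come to control Brightwater.
Chidi holds 89% of Quillon, so Chidi controls Quillon.
Chidi holds 91% of Marlow, so Chidi controls Marlow.
Marlow and Quillon and Chidi together hold 15% + 8% + 55% = 78% of Brightwater, so Chidi controls Brightwater.
So Chidi already controls Brightwater before the transaction.
After the purchase, Chidi holds 21% of Halcyon directly, and Marlow's stake falls to 76%.
Chidi controlled Brightwater already, so this is not a new person acquiring control; every other person's position is unchanged or reduced.
No new person acquires control, so the clause is not triggered.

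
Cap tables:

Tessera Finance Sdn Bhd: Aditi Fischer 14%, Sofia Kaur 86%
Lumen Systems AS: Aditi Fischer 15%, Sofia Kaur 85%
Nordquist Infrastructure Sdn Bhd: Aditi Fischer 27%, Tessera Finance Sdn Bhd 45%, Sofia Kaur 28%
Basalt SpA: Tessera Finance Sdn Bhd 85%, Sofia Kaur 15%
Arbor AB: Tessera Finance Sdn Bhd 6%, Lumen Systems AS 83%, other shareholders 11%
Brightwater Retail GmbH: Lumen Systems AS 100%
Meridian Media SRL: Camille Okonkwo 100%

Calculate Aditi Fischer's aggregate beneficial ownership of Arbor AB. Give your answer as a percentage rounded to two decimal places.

13.29%

Aditi reaches Arbor along 2 paths.
Via Tessera: 14% × 6% = 0.84%.
Via Lumen: 15% × 83% = 12.45%.
Total: 0.84% + 12.45% = 13.29%.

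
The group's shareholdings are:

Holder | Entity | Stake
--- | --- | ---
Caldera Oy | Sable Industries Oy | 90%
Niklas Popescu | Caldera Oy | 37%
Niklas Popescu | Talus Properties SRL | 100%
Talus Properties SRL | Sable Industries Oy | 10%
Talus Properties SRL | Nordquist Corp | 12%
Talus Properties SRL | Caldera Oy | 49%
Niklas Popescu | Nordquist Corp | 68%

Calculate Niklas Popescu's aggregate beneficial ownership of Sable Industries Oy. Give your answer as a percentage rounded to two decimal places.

87.40%

Niklas reaches Sable along 3 paths.
Via Talus: 100% × 10% = 10%.
Via Caldera: 37% × 90% = 33.3%.
Via Talus → Caldera: 100% × 49% × 90% = 44.1%.
Total: 10% + 33.3% + 44.1% = 87.4%.
Rounded: 87.40%.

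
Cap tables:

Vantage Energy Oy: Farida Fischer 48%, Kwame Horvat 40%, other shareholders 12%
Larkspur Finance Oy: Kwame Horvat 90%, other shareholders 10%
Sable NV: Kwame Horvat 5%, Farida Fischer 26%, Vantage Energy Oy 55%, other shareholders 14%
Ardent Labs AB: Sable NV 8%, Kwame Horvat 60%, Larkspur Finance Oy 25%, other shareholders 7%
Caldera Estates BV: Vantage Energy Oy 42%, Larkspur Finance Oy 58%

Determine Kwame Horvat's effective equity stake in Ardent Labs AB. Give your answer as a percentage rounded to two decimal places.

84.66%

Kwame reaches Ardent along 4 paths.
Via Sable: 5% × 8% = 0.4%.
Via Vantage → Sable: 40% × 55% × 8% = 1.76%.
Direct stake: 60% = 60%.
Via Larkspur: 90% × 25% = 22.5%.
Total: 0.4% + 1.76% + 60% + 22.5% = 84.66%.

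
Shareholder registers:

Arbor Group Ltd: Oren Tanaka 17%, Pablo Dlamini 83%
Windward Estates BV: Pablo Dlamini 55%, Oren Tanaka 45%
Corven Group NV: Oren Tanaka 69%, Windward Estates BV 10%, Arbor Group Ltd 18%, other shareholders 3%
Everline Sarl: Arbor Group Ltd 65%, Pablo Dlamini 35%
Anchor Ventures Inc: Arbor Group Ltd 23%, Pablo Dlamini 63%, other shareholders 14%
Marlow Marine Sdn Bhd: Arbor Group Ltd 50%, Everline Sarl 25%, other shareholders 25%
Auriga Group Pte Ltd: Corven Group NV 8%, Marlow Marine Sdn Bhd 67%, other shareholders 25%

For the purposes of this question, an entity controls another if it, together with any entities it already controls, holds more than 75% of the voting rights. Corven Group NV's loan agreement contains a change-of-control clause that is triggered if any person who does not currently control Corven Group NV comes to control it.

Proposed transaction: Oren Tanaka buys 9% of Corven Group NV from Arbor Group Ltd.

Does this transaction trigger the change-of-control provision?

Yes

The purchase adds only to Oren's holdings (Arbor's stake shrinks), so Oren is the only person who could newly come to control Corven.
Oren's largest direct stake is 69% in Corven, which does not meet the threshold, so Oren controls no company.
In Corven, Oren's side holds only 69%, not > 75%.
So before the transaction, Oren does not control Corven.
After the purchase, Oren's direct stake in Corven rises to 69% + 9% = 78%, and Arbor's stake falls to 9%.
Oren holds 78% of Corven, so Oren controls Corven.
Oren did not control Corven before and does after, so the clause is triggered.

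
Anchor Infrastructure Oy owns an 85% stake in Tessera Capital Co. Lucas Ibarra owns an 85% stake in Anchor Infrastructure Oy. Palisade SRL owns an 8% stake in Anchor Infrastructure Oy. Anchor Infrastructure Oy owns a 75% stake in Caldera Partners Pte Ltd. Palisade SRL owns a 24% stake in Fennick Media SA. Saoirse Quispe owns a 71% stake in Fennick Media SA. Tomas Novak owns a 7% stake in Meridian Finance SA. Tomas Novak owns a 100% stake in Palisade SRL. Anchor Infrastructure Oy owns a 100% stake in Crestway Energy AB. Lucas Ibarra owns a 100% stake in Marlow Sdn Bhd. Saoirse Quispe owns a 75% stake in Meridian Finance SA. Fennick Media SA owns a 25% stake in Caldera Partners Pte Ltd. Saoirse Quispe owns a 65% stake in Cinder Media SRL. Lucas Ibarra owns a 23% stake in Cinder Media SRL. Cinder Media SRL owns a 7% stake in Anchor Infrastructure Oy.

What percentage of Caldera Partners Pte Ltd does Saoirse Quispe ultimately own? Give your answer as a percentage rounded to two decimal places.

21.16%

Saoirse reaches Caldera along 2 paths.
Via Fennick: 71% × 25% = 17.75%.
Via Cinder → Anchor: 65% × 7% × 75% = 3.4125%.
Total: 17.75% + 3.4125% = 21.1625%.
Rounded: 21.16%.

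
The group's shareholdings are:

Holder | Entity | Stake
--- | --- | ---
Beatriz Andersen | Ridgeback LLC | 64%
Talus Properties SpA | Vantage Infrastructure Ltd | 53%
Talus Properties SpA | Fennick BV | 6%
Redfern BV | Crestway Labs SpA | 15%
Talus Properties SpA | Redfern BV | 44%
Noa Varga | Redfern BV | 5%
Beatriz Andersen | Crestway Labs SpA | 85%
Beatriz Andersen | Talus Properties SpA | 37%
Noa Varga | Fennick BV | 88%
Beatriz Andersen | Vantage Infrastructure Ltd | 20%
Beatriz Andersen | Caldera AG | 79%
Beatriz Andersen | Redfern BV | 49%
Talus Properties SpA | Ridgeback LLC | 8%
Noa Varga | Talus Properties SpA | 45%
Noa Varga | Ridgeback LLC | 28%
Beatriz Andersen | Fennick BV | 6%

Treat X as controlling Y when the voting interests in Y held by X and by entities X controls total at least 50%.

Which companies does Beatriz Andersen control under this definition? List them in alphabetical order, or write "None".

Caldera AG, Crestway Labs SpA, Ridgeback LLC

Beatriz holds 85% of Crestway, so Beatriz controls Crestway.
Beatriz holds 79% of Caldera, so Beatriz controls Caldera.
Beatriz holds 64% of Ridgeback, so Beatriz controls Ridgeback.
No other company's threshold is met.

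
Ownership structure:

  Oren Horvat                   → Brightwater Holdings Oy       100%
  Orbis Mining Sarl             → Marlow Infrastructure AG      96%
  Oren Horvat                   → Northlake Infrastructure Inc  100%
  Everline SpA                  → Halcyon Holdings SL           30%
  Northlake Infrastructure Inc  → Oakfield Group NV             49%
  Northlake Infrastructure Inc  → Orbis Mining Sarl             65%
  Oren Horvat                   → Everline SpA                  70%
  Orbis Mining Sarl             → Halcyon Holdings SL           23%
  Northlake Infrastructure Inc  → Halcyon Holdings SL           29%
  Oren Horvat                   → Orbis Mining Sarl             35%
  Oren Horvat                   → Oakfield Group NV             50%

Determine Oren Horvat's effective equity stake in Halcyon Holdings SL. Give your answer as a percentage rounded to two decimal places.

73.00%

Oren reaches Halcyon along 4 paths.
Via Northlake → Orbis: 100% × 65% × 23% = 14.95%.
Via Orbis: 35% × 23% = 8.05%.
Via Everline: 70% × 30% = 21%.
Via Northlake: 100% × 29% = 29%.
Total: 14.95% + 8.05% + 21% + 29% = 73%.
Rounded: 73.00%.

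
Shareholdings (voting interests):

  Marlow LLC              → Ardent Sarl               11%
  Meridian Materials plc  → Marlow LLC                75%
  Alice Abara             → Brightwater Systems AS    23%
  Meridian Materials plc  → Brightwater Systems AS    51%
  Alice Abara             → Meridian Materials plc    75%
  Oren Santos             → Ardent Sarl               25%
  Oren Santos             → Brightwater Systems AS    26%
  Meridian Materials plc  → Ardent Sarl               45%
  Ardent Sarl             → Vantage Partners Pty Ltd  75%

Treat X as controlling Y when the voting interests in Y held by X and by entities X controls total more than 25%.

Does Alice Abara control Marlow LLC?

Alice holds 75% of Meridian, so Alice controls Meridian.
Meridian holds 75% of Marlow, so Alice controls Marlow.

Yes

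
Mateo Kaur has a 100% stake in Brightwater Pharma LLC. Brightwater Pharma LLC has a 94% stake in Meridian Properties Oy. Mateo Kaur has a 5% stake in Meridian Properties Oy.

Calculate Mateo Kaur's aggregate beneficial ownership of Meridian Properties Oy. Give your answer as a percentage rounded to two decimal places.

Mateo reaches Meridian along 2 paths.
Via Brightwater: 100% × 94% = 94%.
Direct stake: 5% = 5%.
Total: 94% + 5% = 99%.
Rounded: 99.00%.

99.00%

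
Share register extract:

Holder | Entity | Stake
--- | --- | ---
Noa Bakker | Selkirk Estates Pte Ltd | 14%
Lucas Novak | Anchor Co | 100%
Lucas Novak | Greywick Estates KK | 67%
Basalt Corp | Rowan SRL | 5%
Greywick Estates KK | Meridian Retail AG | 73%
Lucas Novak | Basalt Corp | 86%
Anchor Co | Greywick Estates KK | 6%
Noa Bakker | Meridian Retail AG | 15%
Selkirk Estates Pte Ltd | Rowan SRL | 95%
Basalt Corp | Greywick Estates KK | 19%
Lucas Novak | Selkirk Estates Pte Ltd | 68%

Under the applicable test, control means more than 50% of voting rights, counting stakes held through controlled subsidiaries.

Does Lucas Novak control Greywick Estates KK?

Yes

Lucas holds 86% of Basalt, so Lucas controls Basalt.
Lucas holds 100% of Anchor, so Lucas controls Anchor.
Anchor and Basalt and Lucas together hold 6% + 19% + 67% = 92% of Greywick, so Lucas controls Greywick.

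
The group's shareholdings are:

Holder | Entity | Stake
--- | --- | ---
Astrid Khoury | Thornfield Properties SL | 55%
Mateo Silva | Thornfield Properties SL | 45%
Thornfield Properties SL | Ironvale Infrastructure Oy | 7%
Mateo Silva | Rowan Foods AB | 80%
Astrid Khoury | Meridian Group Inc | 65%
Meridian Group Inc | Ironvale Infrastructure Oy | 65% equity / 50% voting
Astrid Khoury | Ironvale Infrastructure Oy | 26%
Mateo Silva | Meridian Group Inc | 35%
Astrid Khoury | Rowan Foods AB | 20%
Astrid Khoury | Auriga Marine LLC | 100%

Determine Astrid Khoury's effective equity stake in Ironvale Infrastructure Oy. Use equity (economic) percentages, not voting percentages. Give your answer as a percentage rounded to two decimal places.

Astrid reaches Ironvale along 3 paths.
Via Thornfield: 55% × 7% = 3.85%.
Via Meridian: 65% × 65% = 42.25%.
Direct stake: 26% = 26%.
Total: 3.85% + 42.25% + 26% = 72.1%.
Rounded: 72.10%.

72.10%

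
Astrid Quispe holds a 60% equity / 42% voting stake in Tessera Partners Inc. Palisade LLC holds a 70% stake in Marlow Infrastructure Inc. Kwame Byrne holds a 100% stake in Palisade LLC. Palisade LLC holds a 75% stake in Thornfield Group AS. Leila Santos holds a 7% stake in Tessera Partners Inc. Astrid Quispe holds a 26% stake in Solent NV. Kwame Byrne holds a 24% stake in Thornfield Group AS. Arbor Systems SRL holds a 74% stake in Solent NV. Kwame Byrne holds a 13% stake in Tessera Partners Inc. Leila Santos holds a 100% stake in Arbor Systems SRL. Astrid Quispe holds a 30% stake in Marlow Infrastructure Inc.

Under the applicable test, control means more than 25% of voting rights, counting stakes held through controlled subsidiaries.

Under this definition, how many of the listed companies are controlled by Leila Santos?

2

Leila holds 100% of Arbor, so Leila controls Arbor.
Arbor holds 74% of Solent, so Leila controls Solent.
No other company's threshold is met.
Leila controls 2 companies.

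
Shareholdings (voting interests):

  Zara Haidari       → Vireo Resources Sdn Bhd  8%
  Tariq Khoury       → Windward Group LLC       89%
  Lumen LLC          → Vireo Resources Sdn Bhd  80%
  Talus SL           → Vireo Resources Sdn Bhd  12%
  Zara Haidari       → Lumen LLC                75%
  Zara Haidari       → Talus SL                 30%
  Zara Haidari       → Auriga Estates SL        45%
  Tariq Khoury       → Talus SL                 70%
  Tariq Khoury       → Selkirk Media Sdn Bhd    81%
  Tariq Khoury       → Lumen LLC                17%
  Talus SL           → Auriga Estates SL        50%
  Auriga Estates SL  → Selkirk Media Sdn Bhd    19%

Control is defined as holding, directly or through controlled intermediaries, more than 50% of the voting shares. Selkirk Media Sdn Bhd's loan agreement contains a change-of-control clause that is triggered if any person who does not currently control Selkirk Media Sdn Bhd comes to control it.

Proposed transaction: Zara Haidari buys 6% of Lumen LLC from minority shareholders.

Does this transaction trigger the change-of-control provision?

No

The purchase changes only Zara's holdings, so Zara is the only person who could newly come to control Selkirk.
Zara holds 75% of Lumen, so Zara controls Lumen.
Lumen and Zara together hold 80% + 8% = 88% of Vireo, so Zara controls Vireo.
Neither Zara nor any entity Zara controls holds any voting interest in Selkirk.
So before the transaction, Zara does not control Selkirk.
After the purchase, Zara's direct stake in Lumen rises to 75% + 6% = 81%.
Zara holds 81% of Lumen, so Zara controls Lumen.
After the transaction, neither Zara nor any entity Zara controls holds a voting interest in Selkirk, so Zara still does not control it.
No new person acquires control, so the clause is not triggered.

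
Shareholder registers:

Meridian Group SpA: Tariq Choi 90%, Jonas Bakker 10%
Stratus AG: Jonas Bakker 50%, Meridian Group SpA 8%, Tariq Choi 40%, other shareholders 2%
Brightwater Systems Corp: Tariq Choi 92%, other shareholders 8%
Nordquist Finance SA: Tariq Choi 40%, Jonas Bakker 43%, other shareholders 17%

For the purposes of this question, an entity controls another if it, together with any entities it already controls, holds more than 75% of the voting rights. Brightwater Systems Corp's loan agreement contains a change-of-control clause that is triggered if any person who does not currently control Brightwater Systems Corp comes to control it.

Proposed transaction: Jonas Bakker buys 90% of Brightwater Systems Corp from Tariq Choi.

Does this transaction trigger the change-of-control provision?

The purchase adds only to Jonas's holdings (Tariq's stake shrinks), so Jonas is the only person who could newly come to control Brightwater.
Jonas's largest direct stake is 50% in Stratus, which does not meet the threshold, so Jonas controls no company.
Neither Jonas nor any entity Jonas controls holds any voting interest in Brightwater.
So before the transaction, Jonas does not control Brightwater.
After the purchase, Jonas holds 90% of Brightwater directly, and Tariq's stake falls to 2%.
Jonas holds 90% of Brightwater, so Jonas controls Brightwater.
Jonas did not control Brightwater before and does after, so the clause is triggered.

Yes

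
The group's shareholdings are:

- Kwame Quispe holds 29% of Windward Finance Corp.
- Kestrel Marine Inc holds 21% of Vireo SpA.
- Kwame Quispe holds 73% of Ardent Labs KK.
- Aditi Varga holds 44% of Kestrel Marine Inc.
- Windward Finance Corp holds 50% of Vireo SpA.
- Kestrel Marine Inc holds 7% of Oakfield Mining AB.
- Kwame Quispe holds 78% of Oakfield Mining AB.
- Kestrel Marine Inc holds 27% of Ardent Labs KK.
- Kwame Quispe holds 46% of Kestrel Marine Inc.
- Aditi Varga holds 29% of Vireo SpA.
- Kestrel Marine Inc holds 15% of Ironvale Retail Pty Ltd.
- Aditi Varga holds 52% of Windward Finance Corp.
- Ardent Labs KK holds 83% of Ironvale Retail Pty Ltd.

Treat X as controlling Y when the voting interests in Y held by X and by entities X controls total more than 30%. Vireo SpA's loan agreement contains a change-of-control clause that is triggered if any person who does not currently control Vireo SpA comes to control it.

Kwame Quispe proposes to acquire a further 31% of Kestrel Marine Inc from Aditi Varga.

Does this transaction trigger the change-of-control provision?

The purchase adds only to Kwame's holdings (Aditi's stake shrinks), so Kwame is the only person who could newly come to control Vireo.
Kwame holds 46% of Kestrel, so Kwame controls Kestrel.
Kwame and Kestrel together hold 73% + 27% = 100% of Ardent, so Kwame controls Ardent.
Kestrel and Ardent together hold 15% + 83% = 98% of Ironvale, so Kwame controls Ironvale.
Kestrel and Kwame together hold 7% + 78% = 85% of Oakfield, so Kwame controls Oakfield.
In Vireo, Kwame's side holds only 21%, not > 30%.
So before the transaction, Kwame does not control Vireo.
After the purchase, Kwame's direct stake in Kestrel rises to 46% + 31% = 77%, and Aditi's stake falls to 13%.
Kwame holds 77% of Kestrel, so Kwame controls Kestrel.
After the transaction, Kwame's side holds 21% of Vireo, not > 30%, so Kwame still does not control Vireo.
No new person acquires control, so the clause is not triggered.

No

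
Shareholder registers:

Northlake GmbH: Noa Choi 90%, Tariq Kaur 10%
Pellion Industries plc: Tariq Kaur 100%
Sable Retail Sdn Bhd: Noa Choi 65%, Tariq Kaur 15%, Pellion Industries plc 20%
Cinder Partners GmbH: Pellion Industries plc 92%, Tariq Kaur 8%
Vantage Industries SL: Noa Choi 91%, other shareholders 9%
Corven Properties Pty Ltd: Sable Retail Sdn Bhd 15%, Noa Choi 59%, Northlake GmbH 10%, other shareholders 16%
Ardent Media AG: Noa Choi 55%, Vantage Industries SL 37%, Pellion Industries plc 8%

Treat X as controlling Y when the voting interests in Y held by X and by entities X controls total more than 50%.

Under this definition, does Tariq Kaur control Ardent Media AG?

Tariq holds 100% of Pellion, so Tariq controls Pellion.
Pellion and Tariq together hold 92% + 8% = 100% of Cinder, so Tariq controls Cinder.
In Ardent, Tariq's side holds only 8%, not > 50%.
So Tariq does not control Ardent.

No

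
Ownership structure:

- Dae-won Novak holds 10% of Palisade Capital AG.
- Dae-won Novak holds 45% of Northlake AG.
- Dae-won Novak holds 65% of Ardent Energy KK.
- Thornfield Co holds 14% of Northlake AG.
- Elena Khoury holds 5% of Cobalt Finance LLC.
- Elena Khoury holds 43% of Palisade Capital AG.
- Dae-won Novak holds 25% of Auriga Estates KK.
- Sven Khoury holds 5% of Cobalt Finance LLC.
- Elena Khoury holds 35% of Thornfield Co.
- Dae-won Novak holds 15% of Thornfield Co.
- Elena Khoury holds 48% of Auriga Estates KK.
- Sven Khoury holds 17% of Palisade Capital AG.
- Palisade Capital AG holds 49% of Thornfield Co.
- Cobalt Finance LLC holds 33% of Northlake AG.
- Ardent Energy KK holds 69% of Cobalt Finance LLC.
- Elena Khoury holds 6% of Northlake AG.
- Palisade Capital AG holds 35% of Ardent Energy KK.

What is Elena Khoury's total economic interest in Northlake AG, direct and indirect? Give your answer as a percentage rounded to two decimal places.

Elena reaches Northlake along 5 paths.
Via Palisade → Ardent → Cobalt: 43% × 35% × 69% × 33% = 3.426885%.
Via Cobalt: 5% × 33% = 1.65%.
Direct stake: 6% = 6%.
Via Palisade → Thornfield: 43% × 49% × 14% = 2.9498%.
Via Thornfield: 35% × 14% = 4.9%.
Total: 3.426885% + 1.65% + 6% + 2.9498% + 4.9% = 18.926685%.
Rounded: 18.93%.

18.93%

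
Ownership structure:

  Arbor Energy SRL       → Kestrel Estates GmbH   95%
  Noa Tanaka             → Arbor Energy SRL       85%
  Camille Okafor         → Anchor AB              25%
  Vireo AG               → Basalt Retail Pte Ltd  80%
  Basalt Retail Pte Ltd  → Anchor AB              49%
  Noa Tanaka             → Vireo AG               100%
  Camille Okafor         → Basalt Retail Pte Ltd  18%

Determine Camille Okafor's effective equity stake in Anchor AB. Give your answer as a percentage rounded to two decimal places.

33.82%

Camille reaches Anchor along 2 paths.
Direct stake: 25% = 25%.
Via Basalt: 18% × 49% = 8.82%.
Total: 25% + 8.82% = 33.82%.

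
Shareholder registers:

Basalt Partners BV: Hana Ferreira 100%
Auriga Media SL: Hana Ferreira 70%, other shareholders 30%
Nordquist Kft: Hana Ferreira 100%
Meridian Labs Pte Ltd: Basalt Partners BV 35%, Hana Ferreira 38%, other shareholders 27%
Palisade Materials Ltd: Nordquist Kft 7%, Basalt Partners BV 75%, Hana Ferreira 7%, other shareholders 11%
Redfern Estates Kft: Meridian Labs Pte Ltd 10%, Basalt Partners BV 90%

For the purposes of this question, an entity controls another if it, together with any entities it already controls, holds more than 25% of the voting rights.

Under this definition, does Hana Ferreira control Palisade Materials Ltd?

Hana holds 100% of Nordquist, so Hana controls Nordquist.
Hana holds 100% of Basalt, so Hana controls Basalt.
Nordquist and Basalt and Hana together hold 7% + 75% + 7% = 89% of Palisade, so Hana controls Palisade.

Yes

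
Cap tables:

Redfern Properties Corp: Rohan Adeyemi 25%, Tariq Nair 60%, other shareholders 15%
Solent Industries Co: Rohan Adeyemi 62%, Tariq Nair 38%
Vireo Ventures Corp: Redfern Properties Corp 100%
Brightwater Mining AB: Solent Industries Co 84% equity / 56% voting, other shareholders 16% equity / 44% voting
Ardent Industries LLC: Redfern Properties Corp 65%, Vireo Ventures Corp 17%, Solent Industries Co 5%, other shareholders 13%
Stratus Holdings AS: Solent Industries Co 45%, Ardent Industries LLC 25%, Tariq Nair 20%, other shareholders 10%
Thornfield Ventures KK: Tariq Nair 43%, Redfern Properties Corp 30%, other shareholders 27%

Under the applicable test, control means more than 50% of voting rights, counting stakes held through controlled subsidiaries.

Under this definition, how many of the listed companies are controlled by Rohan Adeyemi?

Rohan holds 62% of Solent, so Rohan controls Solent.
Solent holds 56% of Brightwater, so Rohan controls Brightwater.
No other company's threshold is met.
Rohan controls 2 companies.

2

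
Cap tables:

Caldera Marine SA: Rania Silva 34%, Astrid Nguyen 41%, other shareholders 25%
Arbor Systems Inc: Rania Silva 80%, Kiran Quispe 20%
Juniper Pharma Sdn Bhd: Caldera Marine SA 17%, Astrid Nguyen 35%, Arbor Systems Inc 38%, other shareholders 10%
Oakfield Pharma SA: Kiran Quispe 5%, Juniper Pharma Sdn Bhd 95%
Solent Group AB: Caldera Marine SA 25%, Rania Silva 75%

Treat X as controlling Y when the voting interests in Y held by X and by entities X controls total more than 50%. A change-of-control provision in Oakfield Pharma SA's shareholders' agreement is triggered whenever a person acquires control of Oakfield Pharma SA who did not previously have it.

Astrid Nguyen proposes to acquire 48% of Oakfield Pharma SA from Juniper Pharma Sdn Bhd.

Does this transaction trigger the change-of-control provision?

The purchase adds only to Astrid's holdings (Juniper's stake shrinks), so Astrid is the only person who could newly come to control Oakfield.
Astrid's largest direct stake is 41% in Caldera, which does not meet the threshold, so Astrid controls no company.
Neither Astrid nor any entity Astrid controls holds any voting interest in Oakfield.
So before the transaction, Astrid does not control Oakfield.
After the purchase, Astrid holds 48% of Oakfield directly, and Juniper's stake falls to 47%.
After the transaction, Astrid's side holds 48% of Oakfield, not > 50%, so Astrid still does not control Oakfield.
No new person acquires control, so the clause is not triggered.

No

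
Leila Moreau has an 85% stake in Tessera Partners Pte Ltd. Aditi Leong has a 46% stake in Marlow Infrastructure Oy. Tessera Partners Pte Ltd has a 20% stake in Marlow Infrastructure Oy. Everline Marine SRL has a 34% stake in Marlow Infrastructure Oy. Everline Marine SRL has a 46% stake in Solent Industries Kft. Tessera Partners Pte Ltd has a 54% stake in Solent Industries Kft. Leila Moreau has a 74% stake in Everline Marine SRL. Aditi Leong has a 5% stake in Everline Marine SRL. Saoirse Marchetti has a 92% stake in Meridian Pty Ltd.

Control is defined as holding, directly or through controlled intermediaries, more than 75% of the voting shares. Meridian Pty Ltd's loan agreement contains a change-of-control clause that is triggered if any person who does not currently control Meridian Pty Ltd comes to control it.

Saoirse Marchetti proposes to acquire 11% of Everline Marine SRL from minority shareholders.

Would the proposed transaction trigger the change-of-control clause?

No

The purchase changes only Saoirse's holdings, so Saoirse is the only person who could newly come to control Meridian.
Saoirse holds 92% of Meridian, so Saoirse controls Meridian.
So Saoirse already controls Meridian before the transaction.
After the purchase, Saoirse holds 11% of Everline directly.
Saoirse controlled Meridian already, so this is not a new person acquiring control; every other person's position is unchanged or reduced.
No new person acquires control, so the clause is not triggered.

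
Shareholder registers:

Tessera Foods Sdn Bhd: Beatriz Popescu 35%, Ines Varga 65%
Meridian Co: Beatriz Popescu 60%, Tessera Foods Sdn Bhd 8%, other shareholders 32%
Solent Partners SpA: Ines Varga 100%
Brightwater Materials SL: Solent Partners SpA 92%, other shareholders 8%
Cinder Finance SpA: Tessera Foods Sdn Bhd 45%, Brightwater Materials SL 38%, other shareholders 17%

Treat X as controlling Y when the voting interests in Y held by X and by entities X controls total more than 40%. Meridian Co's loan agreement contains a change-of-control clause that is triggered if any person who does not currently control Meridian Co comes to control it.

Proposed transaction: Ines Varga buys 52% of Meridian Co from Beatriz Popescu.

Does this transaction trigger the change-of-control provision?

The purchase adds only to Ines's holdings (Beatriz's stake shrinks), so Ines is the only person who could newly come to control Meridian.
Ines holds 65% of Tessera, so Ines controls Tessera.
Ines holds 100% of Solent, so Ines controls Solent.
Solent holds 92% of Brightwater, so Ines controls Brightwater.
Tessera and Brightwater together hold 45% + 38% = 83% of Cinder, so Ines controls Cinder.
In Meridian, Ines's side holds only 8%, not > 40%.
So before the transaction, Ines does not control Meridian.
After the purchase, Ines holds 52% of Meridian directly, and Beatriz's stake falls to 8%.
Tessera and Ines together hold 8% + 52% = 60% of Meridian, so Ines controls Meridian.
Ines did not control Meridian before and does after, so the clause is triggered.

Yes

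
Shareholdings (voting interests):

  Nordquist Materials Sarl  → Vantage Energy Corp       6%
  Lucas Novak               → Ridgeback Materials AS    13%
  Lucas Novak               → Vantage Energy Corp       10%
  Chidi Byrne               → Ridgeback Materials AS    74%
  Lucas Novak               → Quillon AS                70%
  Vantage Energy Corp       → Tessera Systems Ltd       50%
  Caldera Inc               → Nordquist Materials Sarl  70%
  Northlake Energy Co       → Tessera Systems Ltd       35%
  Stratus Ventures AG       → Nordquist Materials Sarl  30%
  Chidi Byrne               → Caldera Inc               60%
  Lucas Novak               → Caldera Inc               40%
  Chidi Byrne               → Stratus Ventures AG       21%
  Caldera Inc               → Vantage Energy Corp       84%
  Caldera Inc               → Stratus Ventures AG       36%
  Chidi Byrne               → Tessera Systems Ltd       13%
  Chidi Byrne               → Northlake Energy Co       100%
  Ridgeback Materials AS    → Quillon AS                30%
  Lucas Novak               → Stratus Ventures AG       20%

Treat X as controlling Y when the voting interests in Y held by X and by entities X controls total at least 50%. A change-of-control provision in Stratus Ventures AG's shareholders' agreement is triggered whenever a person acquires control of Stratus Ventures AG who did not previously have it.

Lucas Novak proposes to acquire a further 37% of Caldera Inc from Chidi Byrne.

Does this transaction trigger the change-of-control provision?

Yes

The purchase adds only to Lucas's holdings (Chidi's stake shrinks), so Lucas is the only person who could newly come to control Stratus.
Lucas holds 70% of Quillon, so Lucas controls Quillon.
In Stratus, Lucas's side holds only 20%, not ≥ 50%.
So before the transaction, Lucas does not control Stratus.
After the purchase, Lucas's direct stake in Caldera rises to 40% + 37% = 77%, and Chidi's stake falls to 23%.
Lucas holds 77% of Caldera, so Lucas controls Caldera.
Lucas and Caldera together hold 20% + 36% = 56% of Stratus, so Lucas controls Stratus.
Lucas did not control Stratus before and does after, so the clause is triggered.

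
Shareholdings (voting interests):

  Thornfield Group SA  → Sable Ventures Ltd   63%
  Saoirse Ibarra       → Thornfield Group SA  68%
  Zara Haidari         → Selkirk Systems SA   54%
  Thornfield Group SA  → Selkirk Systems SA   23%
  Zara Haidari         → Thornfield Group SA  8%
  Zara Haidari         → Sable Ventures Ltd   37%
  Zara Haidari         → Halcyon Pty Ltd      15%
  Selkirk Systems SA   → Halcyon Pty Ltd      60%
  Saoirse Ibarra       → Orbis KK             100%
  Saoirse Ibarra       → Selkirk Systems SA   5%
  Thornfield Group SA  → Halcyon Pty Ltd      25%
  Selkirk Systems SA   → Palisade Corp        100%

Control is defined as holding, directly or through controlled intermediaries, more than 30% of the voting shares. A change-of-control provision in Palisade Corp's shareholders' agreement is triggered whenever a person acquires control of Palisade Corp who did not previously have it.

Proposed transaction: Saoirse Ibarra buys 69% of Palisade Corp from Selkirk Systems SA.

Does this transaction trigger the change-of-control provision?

The purchase adds only to Saoirse's holdings (Selkirk's stake shrinks), so Saoirse is the only person who could newly come to control Palisade.
Saoirse holds 68% of Thornfield, so Saoirse controls Thornfield.
Saoirse holds 100% of Orbis, so Saoirse controls Orbis.
Thornfield holds 63% of Sable, so Saoirse controls Sable.
Neither Saoirse nor any entity Saoirse controls holds any voting interest in Palisade.
So before the transaction, Saoirse does not control Palisade.
After the purchase, Saoirse holds 69% of Palisade directly, and Selkirk's stake falls to 31%.
Saoirse holds 69% of Palisade, so Saoirse controls Palisade.
Saoirse did not control Palisade before and does after, so the clause is triggered.

Yes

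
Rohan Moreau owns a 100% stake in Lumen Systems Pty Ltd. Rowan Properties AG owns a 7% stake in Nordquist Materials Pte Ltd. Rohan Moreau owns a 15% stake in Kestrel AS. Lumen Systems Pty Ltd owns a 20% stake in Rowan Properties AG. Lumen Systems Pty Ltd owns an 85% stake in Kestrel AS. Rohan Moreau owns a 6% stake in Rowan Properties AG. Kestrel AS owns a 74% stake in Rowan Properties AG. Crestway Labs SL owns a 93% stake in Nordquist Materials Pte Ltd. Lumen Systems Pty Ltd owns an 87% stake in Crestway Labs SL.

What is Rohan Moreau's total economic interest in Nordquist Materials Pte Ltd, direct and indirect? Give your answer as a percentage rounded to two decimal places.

87.91%

Rohan reaches Nordquist along 5 paths.
Via Lumen → Crestway: 100% × 87% × 93% = 80.91%.
Via Lumen → Rowan: 100% × 20% × 7% = 1.4%.
Via Rowan: 6% × 7% = 0.42%.
Via Kestrel → Rowan: 15% × 74% × 7% = 0.777%.
Via Lumen → Kestrel → Rowan: 100% × 85% × 74% × 7% = 4.403%.
Total: 80.91% + 1.4% + 0.42% + 0.777% + 4.403% = 87.91%.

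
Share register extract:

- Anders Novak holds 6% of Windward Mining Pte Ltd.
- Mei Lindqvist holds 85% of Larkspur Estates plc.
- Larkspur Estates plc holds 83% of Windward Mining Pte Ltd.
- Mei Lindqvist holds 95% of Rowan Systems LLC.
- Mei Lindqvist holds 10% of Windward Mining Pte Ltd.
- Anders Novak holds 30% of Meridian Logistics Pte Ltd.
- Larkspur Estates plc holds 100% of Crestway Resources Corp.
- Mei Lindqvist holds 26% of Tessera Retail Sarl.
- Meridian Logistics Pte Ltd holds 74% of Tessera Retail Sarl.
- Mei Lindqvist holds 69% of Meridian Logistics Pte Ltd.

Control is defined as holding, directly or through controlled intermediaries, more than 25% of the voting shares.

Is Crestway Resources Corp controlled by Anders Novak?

Anders holds 30% of Meridian, so Anders controls Meridian.
Meridian holds 74% of Tessera, so Anders controls Tessera.
Neither Anders nor any entity Anders controls holds any voting interest in Crestway.
So Anders does not control Crestway.

No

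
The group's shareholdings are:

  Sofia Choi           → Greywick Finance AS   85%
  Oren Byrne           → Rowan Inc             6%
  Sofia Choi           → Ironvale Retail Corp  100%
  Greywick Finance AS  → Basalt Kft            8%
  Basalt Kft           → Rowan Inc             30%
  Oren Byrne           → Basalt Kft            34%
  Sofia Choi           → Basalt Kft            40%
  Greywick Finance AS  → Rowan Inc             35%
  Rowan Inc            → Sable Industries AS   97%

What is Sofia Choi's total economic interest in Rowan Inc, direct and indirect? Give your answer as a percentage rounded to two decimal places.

Sofia reaches Rowan along 3 paths.
Via Greywick → Basalt: 85% × 8% × 30% = 2.04%.
Via Basalt: 40% × 30% = 12%.
Via Greywick: 85% × 35% = 29.75%.
Total: 2.04% + 12% + 29.75% = 43.79%.

43.79%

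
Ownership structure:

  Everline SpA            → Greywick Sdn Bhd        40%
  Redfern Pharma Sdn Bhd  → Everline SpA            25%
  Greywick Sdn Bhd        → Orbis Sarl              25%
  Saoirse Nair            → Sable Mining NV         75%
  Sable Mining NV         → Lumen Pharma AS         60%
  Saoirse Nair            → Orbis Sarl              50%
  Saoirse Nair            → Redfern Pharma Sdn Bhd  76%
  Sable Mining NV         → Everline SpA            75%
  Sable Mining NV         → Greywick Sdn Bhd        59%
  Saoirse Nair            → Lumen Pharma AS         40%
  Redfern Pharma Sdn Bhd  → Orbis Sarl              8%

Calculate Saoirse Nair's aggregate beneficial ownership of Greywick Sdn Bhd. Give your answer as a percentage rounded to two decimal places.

74.35%

Saoirse reaches Greywick along 3 paths.
Via Sable: 75% × 59% = 44.25%.
Via Redfern → Everline: 76% × 25% × 40% = 7.6%.
Via Sable → Everline: 75% × 75% × 40% = 22.5%.
Total: 44.25% + 7.6% + 22.5% = 74.35%.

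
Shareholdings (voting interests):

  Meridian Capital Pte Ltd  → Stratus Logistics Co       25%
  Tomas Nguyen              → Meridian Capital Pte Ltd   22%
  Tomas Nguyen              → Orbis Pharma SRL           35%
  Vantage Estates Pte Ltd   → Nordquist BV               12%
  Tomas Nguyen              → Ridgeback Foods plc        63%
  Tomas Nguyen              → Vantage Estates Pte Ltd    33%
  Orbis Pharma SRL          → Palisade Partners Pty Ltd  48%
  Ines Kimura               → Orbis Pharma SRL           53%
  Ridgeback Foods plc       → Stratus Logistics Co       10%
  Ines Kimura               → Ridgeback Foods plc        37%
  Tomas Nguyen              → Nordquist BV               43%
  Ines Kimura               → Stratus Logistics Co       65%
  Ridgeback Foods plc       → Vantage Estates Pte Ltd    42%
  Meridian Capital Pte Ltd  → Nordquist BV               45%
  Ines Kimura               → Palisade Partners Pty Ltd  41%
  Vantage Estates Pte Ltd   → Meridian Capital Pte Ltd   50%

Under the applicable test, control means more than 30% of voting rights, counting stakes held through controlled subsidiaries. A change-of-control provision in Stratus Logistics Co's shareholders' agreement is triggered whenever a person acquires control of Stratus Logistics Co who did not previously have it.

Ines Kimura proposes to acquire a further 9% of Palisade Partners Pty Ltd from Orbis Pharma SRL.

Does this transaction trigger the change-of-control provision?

The purchase adds only to Ines's holdings (Orbis's stake shrinks), so Ines is the only person who could newly come to control Stratus.
Ines holds 37% of Ridgeback, so Ines controls Ridgeback.
Ridgeback holds 42% of Vantage, so Ines controls Vantage.
Vantage holds 50% of Meridian, so Ines controls Meridian.
Ines and Meridian and Ridgeback together hold 65% + 25% + 10% = 100% of Stratus, so Ines controls Stratus.
So Ines already controls Stratus before the transaction.
After the purchase, Ines's direct stake in Palisade rises to 41% + 9% = 50%, and Orbis's stake falls to 39%.
Ines controlled Stratus already, so this is not a new person acquiring control; every other person's position is unchanged or reduced.
No new person acquires control, so the clause is not triggered.

No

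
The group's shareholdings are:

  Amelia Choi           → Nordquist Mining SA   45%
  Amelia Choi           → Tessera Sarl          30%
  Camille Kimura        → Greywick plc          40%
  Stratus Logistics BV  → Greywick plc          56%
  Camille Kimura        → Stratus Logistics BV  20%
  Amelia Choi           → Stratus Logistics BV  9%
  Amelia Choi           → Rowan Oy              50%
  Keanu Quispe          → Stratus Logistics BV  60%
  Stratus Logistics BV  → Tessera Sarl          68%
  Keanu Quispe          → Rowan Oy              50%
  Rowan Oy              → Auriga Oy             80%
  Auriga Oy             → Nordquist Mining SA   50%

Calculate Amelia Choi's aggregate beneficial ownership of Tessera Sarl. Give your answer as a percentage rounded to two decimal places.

36.12%

Amelia reaches Tessera along 2 paths.
Via Stratus: 9% × 68% = 6.12%.
Direct stake: 30% = 30%.
Total: 6.12% + 30% = 36.12%.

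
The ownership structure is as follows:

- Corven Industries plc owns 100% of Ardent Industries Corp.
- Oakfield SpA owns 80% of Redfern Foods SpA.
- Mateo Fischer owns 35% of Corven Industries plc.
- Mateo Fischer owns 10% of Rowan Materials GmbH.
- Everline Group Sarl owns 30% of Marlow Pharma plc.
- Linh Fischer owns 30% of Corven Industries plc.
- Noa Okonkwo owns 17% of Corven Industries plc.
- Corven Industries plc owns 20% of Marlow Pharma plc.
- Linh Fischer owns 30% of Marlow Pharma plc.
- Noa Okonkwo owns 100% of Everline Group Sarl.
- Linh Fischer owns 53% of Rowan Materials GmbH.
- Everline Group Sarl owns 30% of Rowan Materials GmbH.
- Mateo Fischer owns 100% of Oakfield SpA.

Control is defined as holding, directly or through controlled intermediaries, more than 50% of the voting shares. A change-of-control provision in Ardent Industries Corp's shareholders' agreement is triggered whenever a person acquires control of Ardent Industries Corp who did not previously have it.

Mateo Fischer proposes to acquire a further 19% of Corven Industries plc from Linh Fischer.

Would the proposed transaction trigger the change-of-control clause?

Yes

The purchase adds only to Mateo's holdings (Linh's stake shrinks), so Mateo is the only person who could newly come to control Ardent.
Mateo holds 100% of Oakfield, so Mateo controls Oakfield.
Oakfield holds 80% of Redfern, so Mateo controls Redfern.
Neither Mateo nor any entity Mateo controls holds any voting interest in Ardent.
So before the transaction, Mateo does not control Ardent.
After the purchase, Mateo's direct stake in Corven rises to 35% + 19% = 54%, and Linh's stake falls to 11%.
Mateo holds 54% of Corven, so Mateo controls Corven.
Corven holds 100% of Ardent, so Mateo controls Ardent.
Mateo did not control Ardent before and does after, so the clause is triggered.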